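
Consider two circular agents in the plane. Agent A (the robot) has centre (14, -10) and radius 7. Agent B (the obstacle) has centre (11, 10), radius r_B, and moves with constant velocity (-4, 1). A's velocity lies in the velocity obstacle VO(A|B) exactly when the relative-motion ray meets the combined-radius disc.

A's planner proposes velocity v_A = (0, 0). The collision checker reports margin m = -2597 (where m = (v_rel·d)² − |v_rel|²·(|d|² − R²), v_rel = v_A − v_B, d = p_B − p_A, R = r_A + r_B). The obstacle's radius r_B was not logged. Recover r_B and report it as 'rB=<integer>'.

m = -2597
d = (-3, 20);  v_rel = (4, -1),  |v_rel|² = 17
v_rel×d = (4)·(20) − (-1)·(-3) = 77
since m = R²·17 − 77²:  R² = (5929 + -2597) / 17 = 196
R = √196 = 14  ⇒  r_B = 14 − 7 = 7

rB=7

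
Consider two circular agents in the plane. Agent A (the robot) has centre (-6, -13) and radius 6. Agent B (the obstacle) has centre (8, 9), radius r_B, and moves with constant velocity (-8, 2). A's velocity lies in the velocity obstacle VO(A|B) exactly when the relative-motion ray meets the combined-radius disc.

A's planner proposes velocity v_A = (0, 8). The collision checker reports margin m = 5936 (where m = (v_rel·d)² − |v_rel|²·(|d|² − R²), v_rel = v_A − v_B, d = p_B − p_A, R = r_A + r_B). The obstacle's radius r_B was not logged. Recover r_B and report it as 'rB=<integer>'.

m = 5936
d = (14, 22);  v_rel = (8, 6),  |v_rel|² = 100
v_rel×d = (8)·(22) − (6)·(14) = 92
since m = R²·100 − 92²:  R² = (8464 + 5936) / 100 = 144
R = √144 = 12  ⇒  r_B = 12 − 6 = 6

rB=6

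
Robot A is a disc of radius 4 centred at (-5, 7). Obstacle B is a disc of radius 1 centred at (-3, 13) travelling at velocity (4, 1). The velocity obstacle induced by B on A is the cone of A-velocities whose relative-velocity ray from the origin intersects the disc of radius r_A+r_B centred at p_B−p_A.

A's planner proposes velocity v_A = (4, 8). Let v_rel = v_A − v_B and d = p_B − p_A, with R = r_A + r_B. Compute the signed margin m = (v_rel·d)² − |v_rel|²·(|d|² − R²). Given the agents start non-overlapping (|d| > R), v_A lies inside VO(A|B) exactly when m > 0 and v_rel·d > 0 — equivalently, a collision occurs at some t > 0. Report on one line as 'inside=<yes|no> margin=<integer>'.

d = (2, 6),  |d|² = 40;  R = 4+1 = 5,  c = 40−5² = 15
v_rel = (0, 7),  |v_rel|² = 49;  v_rel·d = (0)·(2) + (7)·(6) = 42
49·t² − 84·t + 15 = 0  ⇒  m = 42² − 49·15 = 1029
m = 1029 > 0,  v_rel·d = 42 > 0  ⇒  inside

inside=yes margin=1029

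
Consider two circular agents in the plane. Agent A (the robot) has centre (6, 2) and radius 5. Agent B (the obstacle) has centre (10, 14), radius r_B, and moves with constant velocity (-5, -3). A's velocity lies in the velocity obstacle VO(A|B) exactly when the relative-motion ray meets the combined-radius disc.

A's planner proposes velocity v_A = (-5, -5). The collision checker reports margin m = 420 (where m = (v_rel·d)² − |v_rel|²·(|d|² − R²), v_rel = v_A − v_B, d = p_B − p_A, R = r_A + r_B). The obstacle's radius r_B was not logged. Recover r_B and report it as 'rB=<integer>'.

m = 420
d = (4, 12);  v_rel = (0, -2),  |v_rel|² = 4
v_rel×d = (0)·(12) − (-2)·(4) = 8
since m = R²·4 − 8²:  R² = (64 + 420) / 4 = 121
R = √121 = 11  ⇒  r_B = 11 − 5 = 6

rB=6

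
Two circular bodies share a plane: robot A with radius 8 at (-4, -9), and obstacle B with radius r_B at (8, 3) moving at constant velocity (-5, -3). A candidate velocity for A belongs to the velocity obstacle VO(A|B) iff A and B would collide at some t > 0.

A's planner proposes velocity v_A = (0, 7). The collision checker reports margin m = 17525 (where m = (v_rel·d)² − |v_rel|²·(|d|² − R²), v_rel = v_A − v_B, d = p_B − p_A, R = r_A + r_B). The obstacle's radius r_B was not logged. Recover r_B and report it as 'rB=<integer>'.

m = 17525
d = (12, 12);  v_rel = (5, 10),  |v_rel|² = 125
v_rel×d = (5)·(12) − (10)·(12) = -60
since m = R²·125 − (-60)²:  R² = (3600 + 17525) / 125 = 169
R = √169 = 13  ⇒  r_B = 13 − 8 = 5

rB=5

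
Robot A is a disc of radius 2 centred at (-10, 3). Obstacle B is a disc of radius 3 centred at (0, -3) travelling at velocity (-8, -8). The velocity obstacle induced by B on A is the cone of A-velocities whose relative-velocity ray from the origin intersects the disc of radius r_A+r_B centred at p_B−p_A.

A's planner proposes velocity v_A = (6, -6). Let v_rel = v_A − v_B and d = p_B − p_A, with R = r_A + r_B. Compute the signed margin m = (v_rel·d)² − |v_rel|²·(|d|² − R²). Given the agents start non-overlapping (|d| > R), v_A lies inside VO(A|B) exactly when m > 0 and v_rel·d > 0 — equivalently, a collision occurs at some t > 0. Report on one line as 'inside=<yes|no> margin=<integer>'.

d = (10, -6),  |d|² = 136;  R = 2+3 = 5,  c = 136−5² = 111
v_rel = (14, 2),  |v_rel|² = 200;  v_rel·d = (14)·(10) + (2)·(-6) = 128
200·t² − 256·t + 111 = 0  ⇒  m = 128² − 200·111 = -5816
m = -5816 < 0,  v_rel·d = 128 > 0  ⇒  outside

inside=no margin=-5816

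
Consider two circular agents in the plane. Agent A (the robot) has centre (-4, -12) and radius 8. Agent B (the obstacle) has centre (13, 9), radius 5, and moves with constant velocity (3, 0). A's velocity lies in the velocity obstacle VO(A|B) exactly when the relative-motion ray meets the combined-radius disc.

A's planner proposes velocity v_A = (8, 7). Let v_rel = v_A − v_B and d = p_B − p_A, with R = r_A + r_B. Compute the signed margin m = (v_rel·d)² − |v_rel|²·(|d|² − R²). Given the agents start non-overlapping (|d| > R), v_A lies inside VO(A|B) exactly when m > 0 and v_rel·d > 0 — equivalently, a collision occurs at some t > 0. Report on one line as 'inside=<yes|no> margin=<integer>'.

d = (17, 21),  |d|² = 730;  R = 8+5 = 13,  c = 730−13² = 561
v_rel = (5, 7),  |v_rel|² = 74;  v_rel·d = (5)·(17) + (7)·(21) = 232
74·t² − 464·t + 561 = 0  ⇒  m = 232² − 74·561 = 12310
m = 12310 > 0,  v_rel·d = 232 > 0  ⇒  inside

inside=yes margin=12310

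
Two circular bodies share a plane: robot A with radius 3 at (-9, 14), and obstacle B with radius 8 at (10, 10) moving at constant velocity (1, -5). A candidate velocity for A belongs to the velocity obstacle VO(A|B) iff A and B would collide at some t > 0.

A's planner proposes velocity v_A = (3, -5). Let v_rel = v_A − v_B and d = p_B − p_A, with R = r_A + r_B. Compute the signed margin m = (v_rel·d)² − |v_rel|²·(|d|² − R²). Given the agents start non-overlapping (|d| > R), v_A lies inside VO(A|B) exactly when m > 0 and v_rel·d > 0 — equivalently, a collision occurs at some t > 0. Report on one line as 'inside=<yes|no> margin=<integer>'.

d = (19, -4),  |d|² = 377;  R = 3+8 = 11,  c = 377−11² = 256
v_rel = (2, 0),  |v_rel|² = 4;  v_rel·d = (2)·(19) + (0)·(-4) = 38
4·t² − 76·t + 256 = 0  ⇒  m = 38² − 4·256 = 420
m = 420 > 0,  v_rel·d = 38 > 0  ⇒  inside

inside=yes margin=420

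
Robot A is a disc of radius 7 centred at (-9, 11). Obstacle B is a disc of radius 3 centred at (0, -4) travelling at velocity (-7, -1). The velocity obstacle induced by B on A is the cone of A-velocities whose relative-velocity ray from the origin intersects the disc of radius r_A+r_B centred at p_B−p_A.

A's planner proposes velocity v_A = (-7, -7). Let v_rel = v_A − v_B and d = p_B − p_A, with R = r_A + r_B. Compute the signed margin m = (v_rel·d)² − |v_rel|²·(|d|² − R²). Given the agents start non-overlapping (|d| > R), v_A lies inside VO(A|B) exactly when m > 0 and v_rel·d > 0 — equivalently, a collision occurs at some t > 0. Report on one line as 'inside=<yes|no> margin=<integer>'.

d = (9, -15),  |d|² = 306;  R = 7+3 = 10,  c = 306−10² = 206
v_rel = (0, -6),  |v_rel|² = 36;  v_rel·d = (0)·(9) + (-6)·(-15) = 90
36·t² − 180·t + 206 = 0  ⇒  m = 90² − 36·206 = 684
m = 684 > 0,  v_rel·d = 90 > 0  ⇒  inside

inside=yes margin=684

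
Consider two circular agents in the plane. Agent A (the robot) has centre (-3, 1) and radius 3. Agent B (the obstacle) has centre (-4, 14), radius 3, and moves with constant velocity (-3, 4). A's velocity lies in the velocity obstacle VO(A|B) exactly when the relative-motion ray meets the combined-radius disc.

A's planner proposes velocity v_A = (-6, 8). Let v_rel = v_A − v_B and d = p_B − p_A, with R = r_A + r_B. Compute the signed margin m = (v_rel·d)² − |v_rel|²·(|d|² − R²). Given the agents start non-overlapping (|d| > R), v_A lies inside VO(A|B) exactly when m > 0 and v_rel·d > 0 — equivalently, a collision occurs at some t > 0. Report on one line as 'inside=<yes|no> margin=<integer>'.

d = (-1, 13),  |d|² = 170;  R = 3+3 = 6,  c = 170−6² = 134
v_rel = (-3, 4),  |v_rel|² = 25;  v_rel·d = (-3)·(-1) + (4)·(13) = 55
25·t² − 110·t + 134 = 0  ⇒  m = 55² − 25·134 = -325
m = -325 < 0,  v_rel·d = 55 > 0  ⇒  outside

inside=no margin=-325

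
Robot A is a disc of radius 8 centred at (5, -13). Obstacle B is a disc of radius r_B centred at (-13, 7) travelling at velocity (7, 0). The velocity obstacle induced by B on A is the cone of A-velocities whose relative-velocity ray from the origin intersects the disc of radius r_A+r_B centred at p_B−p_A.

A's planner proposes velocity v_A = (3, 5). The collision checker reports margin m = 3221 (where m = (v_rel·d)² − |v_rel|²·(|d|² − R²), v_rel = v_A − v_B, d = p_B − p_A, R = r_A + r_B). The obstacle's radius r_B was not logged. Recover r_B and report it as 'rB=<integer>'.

m = 3221
d = (-18, 20);  v_rel = (-4, 5),  |v_rel|² = 41
v_rel×d = (-4)·(20) − (5)·(-18) = 10
since m = R²·41 − 10²:  R² = (100 + 3221) / 41 = 81
R = √81 = 9  ⇒  r_B = 9 − 8 = 1

rB=1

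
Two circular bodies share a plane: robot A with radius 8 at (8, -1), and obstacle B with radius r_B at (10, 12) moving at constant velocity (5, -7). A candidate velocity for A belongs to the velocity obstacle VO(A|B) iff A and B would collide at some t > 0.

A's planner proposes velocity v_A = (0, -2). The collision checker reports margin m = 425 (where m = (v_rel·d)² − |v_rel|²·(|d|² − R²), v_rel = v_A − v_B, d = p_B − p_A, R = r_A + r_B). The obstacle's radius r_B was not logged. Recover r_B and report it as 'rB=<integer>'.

m = 425
d = (2, 13);  v_rel = (-5, 5),  |v_rel|² = 50
v_rel×d = (-5)·(13) − (5)·(2) = -75
since m = R²·50 − (-75)²:  R² = (5625 + 425) / 50 = 121
R = √121 = 11  ⇒  r_B = 11 − 8 = 3

rB=3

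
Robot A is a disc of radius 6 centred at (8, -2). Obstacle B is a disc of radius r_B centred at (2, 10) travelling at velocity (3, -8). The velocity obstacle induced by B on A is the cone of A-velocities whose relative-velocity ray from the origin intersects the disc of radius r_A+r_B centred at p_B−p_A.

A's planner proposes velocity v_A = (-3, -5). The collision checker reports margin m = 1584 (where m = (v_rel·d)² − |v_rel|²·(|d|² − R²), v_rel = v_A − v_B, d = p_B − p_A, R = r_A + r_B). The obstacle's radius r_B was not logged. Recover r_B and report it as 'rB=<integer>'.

m = 1584
d = (-6, 12);  v_rel = (-6, 3),  |v_rel|² = 45
v_rel×d = (-6)·(12) − (3)·(-6) = -54
since m = R²·45 − (-54)²:  R² = (2916 + 1584) / 45 = 100
R = √100 = 10  ⇒  r_B = 10 − 6 = 4

rB=4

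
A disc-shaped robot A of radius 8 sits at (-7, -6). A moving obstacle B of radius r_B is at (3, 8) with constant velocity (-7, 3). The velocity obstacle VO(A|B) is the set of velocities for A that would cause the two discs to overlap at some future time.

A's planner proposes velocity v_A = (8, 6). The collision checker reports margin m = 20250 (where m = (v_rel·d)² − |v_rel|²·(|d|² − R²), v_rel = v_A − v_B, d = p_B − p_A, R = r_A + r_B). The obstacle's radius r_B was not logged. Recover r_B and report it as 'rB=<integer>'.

m = 20250
d = (10, 14);  v_rel = (15, 3),  |v_rel|² = 234
v_rel×d = (15)·(14) − (3)·(10) = 180
since m = R²·234 − 180²:  R² = (32400 + 20250) / 234 = 225
R = √225 = 15  ⇒  r_B = 15 − 8 = 7

rB=7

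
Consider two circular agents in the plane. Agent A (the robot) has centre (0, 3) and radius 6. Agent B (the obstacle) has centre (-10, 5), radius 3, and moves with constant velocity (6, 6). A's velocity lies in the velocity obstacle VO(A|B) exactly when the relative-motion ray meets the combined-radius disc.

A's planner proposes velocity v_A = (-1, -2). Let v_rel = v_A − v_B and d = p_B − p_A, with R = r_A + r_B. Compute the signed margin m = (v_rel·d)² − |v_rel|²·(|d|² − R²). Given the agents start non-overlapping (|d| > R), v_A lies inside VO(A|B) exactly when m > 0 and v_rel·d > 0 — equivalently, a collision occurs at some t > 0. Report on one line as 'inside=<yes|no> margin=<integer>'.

d = (-10, 2),  |d|² = 104;  R = 6+3 = 9,  c = 104−9² = 23
v_rel = (-7, -8),  |v_rel|² = 113;  v_rel·d = (-7)·(-10) + (-8)·(2) = 54
113·t² − 108·t + 23 = 0  ⇒  m = 54² − 113·23 = 317
m = 317 > 0,  v_rel·d = 54 > 0  ⇒  inside

inside=yes margin=317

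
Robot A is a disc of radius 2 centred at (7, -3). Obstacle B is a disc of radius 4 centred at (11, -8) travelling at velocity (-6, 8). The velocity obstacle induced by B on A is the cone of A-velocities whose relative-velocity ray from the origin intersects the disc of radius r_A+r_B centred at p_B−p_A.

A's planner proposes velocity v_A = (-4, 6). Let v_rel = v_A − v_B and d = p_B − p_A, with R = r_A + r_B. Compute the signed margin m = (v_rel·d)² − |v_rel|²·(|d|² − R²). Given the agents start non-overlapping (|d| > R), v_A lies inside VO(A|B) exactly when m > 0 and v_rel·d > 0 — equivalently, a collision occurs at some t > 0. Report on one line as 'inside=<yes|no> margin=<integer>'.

d = (4, -5),  |d|² = 41;  R = 2+4 = 6,  c = 41−6² = 5
v_rel = (2, -2),  |v_rel|² = 8;  v_rel·d = (2)·(4) + (-2)·(-5) = 18
8·t² − 36·t + 5 = 0  ⇒  m = 18² − 8·5 = 284
m = 284 > 0,  v_rel·d = 18 > 0  ⇒  inside

inside=yes margin=284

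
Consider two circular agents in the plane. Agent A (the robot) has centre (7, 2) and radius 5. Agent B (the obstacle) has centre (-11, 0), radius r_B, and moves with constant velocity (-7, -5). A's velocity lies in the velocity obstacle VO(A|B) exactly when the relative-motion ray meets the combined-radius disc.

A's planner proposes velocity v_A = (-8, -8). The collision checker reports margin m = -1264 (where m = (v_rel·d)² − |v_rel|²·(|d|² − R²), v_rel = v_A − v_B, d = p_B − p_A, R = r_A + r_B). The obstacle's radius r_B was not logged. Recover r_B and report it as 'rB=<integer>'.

m = -1264
d = (-18, -2);  v_rel = (-1, -3),  |v_rel|² = 10
v_rel×d = (-1)·(-2) − (-3)·(-18) = -52
since m = R²·10 − (-52)²:  R² = (2704 + -1264) / 10 = 144
R = √144 = 12  ⇒  r_B = 12 − 5 = 7

rB=7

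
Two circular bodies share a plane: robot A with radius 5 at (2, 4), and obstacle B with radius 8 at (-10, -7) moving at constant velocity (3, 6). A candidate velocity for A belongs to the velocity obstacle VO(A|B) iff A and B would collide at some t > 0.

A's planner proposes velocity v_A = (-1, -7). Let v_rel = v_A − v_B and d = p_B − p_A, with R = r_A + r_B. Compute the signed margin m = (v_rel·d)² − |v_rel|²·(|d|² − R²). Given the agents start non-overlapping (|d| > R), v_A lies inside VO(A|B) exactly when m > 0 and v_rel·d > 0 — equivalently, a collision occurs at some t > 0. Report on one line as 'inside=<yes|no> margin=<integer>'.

d = (-12, -11),  |d|² = 265;  R = 5+8 = 13,  c = 265−13² = 96
v_rel = (-4, -13),  |v_rel|² = 185;  v_rel·d = (-4)·(-12) + (-13)·(-11) = 191
185·t² − 382·t + 96 = 0  ⇒  m = 191² − 185·96 = 18721
m = 18721 > 0,  v_rel·d = 191 > 0  ⇒  inside

inside=yes margin=18721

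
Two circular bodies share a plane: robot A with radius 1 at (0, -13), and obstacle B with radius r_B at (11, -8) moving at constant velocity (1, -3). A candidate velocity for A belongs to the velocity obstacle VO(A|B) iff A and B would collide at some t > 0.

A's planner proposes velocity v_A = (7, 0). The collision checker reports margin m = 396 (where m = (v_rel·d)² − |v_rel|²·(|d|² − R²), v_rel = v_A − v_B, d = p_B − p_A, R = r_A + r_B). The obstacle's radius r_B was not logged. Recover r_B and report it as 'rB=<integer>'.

m = 396
d = (11, 5);  v_rel = (6, 3),  |v_rel|² = 45
v_rel×d = (6)·(5) − (3)·(11) = -3
since m = R²·45 − (-3)²:  R² = (9 + 396) / 45 = 9
R = √9 = 3  ⇒  r_B = 3 − 1 = 2

rB=2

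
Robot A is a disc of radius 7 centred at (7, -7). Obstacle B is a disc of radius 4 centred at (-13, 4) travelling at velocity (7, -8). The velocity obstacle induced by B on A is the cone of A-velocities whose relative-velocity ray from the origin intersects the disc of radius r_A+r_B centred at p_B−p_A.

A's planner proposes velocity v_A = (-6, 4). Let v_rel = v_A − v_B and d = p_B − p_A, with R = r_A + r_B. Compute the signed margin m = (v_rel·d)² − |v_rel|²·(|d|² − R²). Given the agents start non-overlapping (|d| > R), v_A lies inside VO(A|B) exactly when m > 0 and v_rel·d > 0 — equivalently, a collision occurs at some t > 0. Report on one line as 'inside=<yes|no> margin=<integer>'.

d = (-20, 11),  |d|² = 521;  R = 7+4 = 11,  c = 521−11² = 400
v_rel = (-13, 12),  |v_rel|² = 313;  v_rel·d = (-13)·(-20) + (12)·(11) = 392
313·t² − 784·t + 400 = 0  ⇒  m = 392² − 313·400 = 28464
m = 28464 > 0,  v_rel·d = 392 > 0  ⇒  inside

inside=yes margin=28464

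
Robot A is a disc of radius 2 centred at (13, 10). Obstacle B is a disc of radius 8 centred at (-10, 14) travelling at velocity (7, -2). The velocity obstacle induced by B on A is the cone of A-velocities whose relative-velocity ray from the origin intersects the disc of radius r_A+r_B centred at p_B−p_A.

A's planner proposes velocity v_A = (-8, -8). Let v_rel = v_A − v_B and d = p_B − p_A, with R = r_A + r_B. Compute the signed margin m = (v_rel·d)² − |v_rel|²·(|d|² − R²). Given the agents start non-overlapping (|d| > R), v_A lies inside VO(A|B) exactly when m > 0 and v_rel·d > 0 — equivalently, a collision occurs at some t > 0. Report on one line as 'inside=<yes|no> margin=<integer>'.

d = (-23, 4),  |d|² = 545;  R = 2+8 = 10,  c = 545−10² = 445
v_rel = (-15, -6),  |v_rel|² = 261;  v_rel·d = (-15)·(-23) + (-6)·(4) = 321
261·t² − 642·t + 445 = 0  ⇒  m = 321² − 261·445 = -13104
m = -13104 < 0,  v_rel·d = 321 > 0  ⇒  outside

inside=no margin=-13104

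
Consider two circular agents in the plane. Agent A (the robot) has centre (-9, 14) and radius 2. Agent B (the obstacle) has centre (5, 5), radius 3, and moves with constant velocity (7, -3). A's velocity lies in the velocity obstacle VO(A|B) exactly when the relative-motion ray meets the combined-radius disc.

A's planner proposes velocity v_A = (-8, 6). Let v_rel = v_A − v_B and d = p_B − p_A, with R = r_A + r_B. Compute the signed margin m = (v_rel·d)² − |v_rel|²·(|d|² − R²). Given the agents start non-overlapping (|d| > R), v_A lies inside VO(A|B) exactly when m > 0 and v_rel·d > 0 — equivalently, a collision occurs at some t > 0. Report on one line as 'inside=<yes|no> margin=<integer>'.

d = (14, -9),  |d|² = 277;  R = 2+3 = 5,  c = 277−5² = 252
v_rel = (-15, 9),  |v_rel|² = 306;  v_rel·d = (-15)·(14) + (9)·(-9) = -291
306·t² + 582·t + 252 = 0  ⇒  m = (-291)² − 306·252 = 7569
m = 7569 > 0,  v_rel·d = -291 < 0  ⇒  outside

inside=no margin=7569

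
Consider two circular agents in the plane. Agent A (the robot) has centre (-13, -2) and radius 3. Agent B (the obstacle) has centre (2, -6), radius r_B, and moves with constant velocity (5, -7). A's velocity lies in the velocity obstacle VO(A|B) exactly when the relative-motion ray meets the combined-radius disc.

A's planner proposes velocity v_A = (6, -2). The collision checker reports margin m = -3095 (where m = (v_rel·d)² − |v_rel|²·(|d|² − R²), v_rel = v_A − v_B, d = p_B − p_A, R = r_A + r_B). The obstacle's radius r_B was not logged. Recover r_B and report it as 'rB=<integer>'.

m = -3095
d = (15, -4);  v_rel = (1, 5),  |v_rel|² = 26
v_rel×d = (1)·(-4) − (5)·(15) = -79
since m = R²·26 − (-79)²:  R² = (6241 + -3095) / 26 = 121
R = √121 = 11  ⇒  r_B = 11 − 3 = 8

rB=8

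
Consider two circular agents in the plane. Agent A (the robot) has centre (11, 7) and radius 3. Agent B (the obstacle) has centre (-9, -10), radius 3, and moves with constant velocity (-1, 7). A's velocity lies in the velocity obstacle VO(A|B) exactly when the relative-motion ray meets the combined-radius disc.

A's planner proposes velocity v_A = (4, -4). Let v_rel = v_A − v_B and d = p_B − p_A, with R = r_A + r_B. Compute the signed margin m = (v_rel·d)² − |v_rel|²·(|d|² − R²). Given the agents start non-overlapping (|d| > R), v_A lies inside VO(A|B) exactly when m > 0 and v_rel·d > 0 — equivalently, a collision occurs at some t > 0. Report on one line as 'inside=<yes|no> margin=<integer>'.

d = (-20, -17),  |d|² = 689;  R = 3+3 = 6,  c = 689−6² = 653
v_rel = (5, -11),  |v_rel|² = 146;  v_rel·d = (5)·(-20) + (-11)·(-17) = 87
146·t² − 174·t + 653 = 0  ⇒  m = 87² − 146·653 = -87769
m = -87769 < 0,  v_rel·d = 87 > 0  ⇒  outside

inside=no margin=-87769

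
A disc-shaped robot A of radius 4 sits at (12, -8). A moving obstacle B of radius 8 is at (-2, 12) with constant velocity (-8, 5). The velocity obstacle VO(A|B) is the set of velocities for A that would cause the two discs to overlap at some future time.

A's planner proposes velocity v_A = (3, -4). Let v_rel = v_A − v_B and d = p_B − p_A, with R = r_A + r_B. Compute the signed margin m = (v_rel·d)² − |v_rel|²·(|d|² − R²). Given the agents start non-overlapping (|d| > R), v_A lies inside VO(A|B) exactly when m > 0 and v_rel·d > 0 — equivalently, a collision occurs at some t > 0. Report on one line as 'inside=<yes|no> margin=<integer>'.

d = (-14, 20),  |d|² = 596;  R = 4+8 = 12,  c = 596−12² = 452
v_rel = (11, -9),  |v_rel|² = 202;  v_rel·d = (11)·(-14) + (-9)·(20) = -334
202·t² + 668·t + 452 = 0  ⇒  m = (-334)² − 202·452 = 20252
m = 20252 > 0,  v_rel·d = -334 < 0  ⇒  outside

inside=no margin=20252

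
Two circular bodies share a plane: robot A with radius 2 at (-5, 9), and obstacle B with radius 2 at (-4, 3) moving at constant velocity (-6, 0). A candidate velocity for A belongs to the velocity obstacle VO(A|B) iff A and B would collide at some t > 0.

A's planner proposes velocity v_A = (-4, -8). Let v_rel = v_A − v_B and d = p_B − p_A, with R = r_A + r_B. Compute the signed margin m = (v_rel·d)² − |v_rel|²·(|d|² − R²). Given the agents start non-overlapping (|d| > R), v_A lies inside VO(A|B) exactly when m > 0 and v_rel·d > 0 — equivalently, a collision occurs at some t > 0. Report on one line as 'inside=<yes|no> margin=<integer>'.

d = (1, -6),  |d|² = 37;  R = 2+2 = 4,  c = 37−4² = 21
v_rel = (2, -8),  |v_rel|² = 68;  v_rel·d = (2)·(1) + (-8)·(-6) = 50
68·t² − 100·t + 21 = 0  ⇒  m = 50² − 68·21 = 1072
m = 1072 > 0,  v_rel·d = 50 > 0  ⇒  inside

inside=yes margin=1072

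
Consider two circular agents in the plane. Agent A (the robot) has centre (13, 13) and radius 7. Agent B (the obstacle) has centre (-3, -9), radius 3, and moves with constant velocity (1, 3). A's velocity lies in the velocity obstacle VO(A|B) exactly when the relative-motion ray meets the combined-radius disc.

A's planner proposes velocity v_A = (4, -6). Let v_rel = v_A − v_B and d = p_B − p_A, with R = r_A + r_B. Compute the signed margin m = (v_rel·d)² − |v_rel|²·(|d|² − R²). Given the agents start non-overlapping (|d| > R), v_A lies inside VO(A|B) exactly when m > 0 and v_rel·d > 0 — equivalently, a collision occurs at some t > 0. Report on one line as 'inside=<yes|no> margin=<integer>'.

d = (-16, -22),  |d|² = 740;  R = 7+3 = 10,  c = 740−10² = 640
v_rel = (3, -9),  |v_rel|² = 90;  v_rel·d = (3)·(-16) + (-9)·(-22) = 150
90·t² − 300·t + 640 = 0  ⇒  m = 150² − 90·640 = -35100
m = -35100 < 0,  v_rel·d = 150 > 0  ⇒  outside

inside=no margin=-35100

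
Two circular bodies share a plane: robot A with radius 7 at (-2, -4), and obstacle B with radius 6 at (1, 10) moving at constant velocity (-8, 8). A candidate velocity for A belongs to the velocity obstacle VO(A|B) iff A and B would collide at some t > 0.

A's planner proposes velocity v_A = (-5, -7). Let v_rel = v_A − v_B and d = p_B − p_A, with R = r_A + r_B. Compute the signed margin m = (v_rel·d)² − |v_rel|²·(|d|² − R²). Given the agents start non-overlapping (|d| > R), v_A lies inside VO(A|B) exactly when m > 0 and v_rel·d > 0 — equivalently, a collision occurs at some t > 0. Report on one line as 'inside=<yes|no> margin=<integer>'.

d = (3, 14),  |d|² = 205;  R = 7+6 = 13,  c = 205−13² = 36
v_rel = (3, -15),  |v_rel|² = 234;  v_rel·d = (3)·(3) + (-15)·(14) = -201
234·t² + 402·t + 36 = 0  ⇒  m = (-201)² − 234·36 = 31977
m = 31977 > 0,  v_rel·d = -201 < 0  ⇒  outside

inside=no margin=31977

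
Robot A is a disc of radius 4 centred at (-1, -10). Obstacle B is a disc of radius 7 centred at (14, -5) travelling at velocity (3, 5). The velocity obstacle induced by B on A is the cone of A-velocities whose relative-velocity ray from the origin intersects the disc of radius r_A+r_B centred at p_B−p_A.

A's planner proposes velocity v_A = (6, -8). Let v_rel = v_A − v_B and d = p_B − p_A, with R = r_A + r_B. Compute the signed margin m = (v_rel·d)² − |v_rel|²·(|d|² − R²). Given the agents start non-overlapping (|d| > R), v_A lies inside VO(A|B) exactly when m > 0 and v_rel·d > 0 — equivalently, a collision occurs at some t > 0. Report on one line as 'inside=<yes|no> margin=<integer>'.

d = (15, 5),  |d|² = 250;  R = 4+7 = 11,  c = 250−11² = 129
v_rel = (3, -13),  |v_rel|² = 178;  v_rel·d = (3)·(15) + (-13)·(5) = -20
178·t² + 40·t + 129 = 0  ⇒  m = (-20)² − 178·129 = -22562
m = -22562 < 0,  v_rel·d = -20 < 0  ⇒  outside

inside=no margin=-22562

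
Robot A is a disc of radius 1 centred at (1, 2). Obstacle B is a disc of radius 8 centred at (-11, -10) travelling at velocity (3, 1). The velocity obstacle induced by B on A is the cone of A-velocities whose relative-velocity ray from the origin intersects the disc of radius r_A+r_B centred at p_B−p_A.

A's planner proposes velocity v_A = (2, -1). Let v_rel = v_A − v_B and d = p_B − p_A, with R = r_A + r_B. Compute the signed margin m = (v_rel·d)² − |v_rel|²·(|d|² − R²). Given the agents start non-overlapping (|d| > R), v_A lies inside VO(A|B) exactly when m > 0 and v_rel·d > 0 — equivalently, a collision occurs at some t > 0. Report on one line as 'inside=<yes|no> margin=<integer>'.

d = (-12, -12),  |d|² = 288;  R = 1+8 = 9,  c = 288−9² = 207
v_rel = (-1, -2),  |v_rel|² = 5;  v_rel·d = (-1)·(-12) + (-2)·(-12) = 36
5·t² − 72·t + 207 = 0  ⇒  m = 36² − 5·207 = 261
m = 261 > 0,  v_rel·d = 36 > 0  ⇒  inside

inside=yes margin=261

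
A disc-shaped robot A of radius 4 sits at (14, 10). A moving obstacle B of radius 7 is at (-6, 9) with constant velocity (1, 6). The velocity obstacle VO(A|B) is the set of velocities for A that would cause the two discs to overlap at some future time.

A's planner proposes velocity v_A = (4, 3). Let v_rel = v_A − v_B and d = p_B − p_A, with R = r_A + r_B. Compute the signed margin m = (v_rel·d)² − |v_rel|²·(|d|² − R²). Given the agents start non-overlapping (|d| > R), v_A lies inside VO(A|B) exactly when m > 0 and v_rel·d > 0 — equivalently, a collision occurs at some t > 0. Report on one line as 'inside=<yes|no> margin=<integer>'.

d = (-20, -1),  |d|² = 401;  R = 4+7 = 11,  c = 401−11² = 280
v_rel = (3, -3),  |v_rel|² = 18;  v_rel·d = (3)·(-20) + (-3)·(-1) = -57
18·t² + 114·t + 280 = 0  ⇒  m = (-57)² − 18·280 = -1791
m = -1791 < 0,  v_rel·d = -57 < 0  ⇒  outside

inside=no margin=-1791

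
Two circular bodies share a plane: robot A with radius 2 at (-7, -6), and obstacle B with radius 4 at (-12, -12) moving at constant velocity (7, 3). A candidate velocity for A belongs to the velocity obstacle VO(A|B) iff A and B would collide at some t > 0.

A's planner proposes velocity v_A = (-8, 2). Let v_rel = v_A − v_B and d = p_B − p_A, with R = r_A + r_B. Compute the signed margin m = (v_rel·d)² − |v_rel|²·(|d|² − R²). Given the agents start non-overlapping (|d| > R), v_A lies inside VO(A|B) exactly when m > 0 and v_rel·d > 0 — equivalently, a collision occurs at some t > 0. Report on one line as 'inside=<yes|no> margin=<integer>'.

d = (-5, -6),  |d|² = 61;  R = 2+4 = 6,  c = 61−6² = 25
v_rel = (-15, -1),  |v_rel|² = 226;  v_rel·d = (-15)·(-5) + (-1)·(-6) = 81
226·t² − 162·t + 25 = 0  ⇒  m = 81² − 226·25 = 911
m = 911 > 0,  v_rel·d = 81 > 0  ⇒  inside

inside=yes margin=911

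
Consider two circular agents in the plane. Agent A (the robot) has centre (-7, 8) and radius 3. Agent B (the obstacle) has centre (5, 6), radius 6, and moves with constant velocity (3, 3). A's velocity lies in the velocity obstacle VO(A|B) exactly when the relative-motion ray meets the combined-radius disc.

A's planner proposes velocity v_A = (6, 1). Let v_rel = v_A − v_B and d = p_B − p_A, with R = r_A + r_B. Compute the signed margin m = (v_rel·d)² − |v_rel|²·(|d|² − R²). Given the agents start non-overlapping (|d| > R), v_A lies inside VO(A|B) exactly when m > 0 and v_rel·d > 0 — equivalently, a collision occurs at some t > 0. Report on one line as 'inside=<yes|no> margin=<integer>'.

d = (12, -2),  |d|² = 148;  R = 3+6 = 9,  c = 148−9² = 67
v_rel = (3, -2),  |v_rel|² = 13;  v_rel·d = (3)·(12) + (-2)·(-2) = 40
13·t² − 80·t + 67 = 0  ⇒  m = 40² − 13·67 = 729
m = 729 > 0,  v_rel·d = 40 > 0  ⇒  inside

inside=yes margin=729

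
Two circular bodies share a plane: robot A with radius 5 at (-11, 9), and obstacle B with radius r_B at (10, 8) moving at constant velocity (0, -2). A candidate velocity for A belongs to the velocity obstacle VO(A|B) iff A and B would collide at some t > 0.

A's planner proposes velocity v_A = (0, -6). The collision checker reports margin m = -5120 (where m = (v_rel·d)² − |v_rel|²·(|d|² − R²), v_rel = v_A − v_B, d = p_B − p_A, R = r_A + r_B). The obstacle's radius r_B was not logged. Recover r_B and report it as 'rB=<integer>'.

m = -5120
d = (21, -1);  v_rel = (0, -4),  |v_rel|² = 16
v_rel×d = (0)·(-1) − (-4)·(21) = 84
since m = R²·16 − 84²:  R² = (7056 + -5120) / 16 = 121
R = √121 = 11  ⇒  r_B = 11 − 5 = 6

rB=6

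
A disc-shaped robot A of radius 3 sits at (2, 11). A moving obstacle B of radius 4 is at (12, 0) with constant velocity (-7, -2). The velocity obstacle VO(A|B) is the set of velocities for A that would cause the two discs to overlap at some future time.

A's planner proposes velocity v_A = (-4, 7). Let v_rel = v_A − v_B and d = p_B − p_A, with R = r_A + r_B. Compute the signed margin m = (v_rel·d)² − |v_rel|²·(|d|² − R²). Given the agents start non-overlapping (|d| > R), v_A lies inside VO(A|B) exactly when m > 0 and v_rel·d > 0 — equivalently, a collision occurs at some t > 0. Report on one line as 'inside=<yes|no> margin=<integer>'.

d = (10, -11),  |d|² = 221;  R = 3+4 = 7,  c = 221−7² = 172
v_rel = (3, 9),  |v_rel|² = 90;  v_rel·d = (3)·(10) + (9)·(-11) = -69
90·t² + 138·t + 172 = 0  ⇒  m = (-69)² − 90·172 = -10719
m = -10719 < 0,  v_rel·d = -69 < 0  ⇒  outside

inside=no margin=-10719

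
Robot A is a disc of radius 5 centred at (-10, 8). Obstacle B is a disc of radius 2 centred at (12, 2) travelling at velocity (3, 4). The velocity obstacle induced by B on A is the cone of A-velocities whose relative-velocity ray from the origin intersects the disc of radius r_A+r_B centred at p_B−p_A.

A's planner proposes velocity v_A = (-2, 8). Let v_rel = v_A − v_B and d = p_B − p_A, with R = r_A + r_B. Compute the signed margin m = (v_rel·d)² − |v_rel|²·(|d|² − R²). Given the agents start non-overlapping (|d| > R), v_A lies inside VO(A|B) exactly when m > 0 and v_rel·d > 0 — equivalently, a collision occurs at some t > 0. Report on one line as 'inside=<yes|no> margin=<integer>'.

d = (22, -6),  |d|² = 520;  R = 5+2 = 7,  c = 520−7² = 471
v_rel = (-5, 4),  |v_rel|² = 41;  v_rel·d = (-5)·(22) + (4)·(-6) = -134
41·t² + 268·t + 471 = 0  ⇒  m = (-134)² − 41·471 = -1355
m = -1355 < 0,  v_rel·d = -134 < 0  ⇒  outside

inside=no margin=-1355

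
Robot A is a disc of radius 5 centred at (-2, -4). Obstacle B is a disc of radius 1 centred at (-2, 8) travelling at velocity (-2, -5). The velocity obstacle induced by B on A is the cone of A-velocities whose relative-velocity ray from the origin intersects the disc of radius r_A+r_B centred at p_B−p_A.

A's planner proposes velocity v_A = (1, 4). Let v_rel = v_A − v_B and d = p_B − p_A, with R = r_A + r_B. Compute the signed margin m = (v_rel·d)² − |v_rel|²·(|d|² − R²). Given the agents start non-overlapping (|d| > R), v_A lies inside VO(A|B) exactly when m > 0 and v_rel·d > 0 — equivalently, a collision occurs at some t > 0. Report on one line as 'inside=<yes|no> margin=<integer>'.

d = (0, 12),  |d|² = 144;  R = 5+1 = 6,  c = 144−6² = 108
v_rel = (3, 9),  |v_rel|² = 90;  v_rel·d = (3)·(0) + (9)·(12) = 108
90·t² − 216·t + 108 = 0  ⇒  m = 108² − 90·108 = 1944
m = 1944 > 0,  v_rel·d = 108 > 0  ⇒  inside

inside=yes margin=1944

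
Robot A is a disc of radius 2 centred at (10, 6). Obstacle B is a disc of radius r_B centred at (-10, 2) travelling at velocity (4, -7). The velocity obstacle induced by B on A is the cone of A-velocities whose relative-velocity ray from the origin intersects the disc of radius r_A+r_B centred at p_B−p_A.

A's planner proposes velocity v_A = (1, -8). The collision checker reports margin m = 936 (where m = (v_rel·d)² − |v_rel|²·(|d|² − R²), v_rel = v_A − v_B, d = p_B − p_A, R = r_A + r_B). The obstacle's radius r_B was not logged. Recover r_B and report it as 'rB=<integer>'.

m = 936
d = (-20, -4);  v_rel = (-3, -1),  |v_rel|² = 10
v_rel×d = (-3)·(-4) − (-1)·(-20) = -8
since m = R²·10 − (-8)²:  R² = (64 + 936) / 10 = 100
R = √100 = 10  ⇒  r_B = 10 − 2 = 8

rB=8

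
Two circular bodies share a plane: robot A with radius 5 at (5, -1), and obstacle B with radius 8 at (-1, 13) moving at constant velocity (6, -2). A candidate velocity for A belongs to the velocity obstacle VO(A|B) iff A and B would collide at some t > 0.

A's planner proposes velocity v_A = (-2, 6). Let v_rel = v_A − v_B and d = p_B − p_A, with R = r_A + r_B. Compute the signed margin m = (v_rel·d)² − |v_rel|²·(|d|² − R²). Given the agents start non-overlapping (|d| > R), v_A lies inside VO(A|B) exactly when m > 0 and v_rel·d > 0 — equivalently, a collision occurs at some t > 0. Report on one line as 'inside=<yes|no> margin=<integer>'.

d = (-6, 14),  |d|² = 232;  R = 5+8 = 13,  c = 232−13² = 63
v_rel = (-8, 8),  |v_rel|² = 128;  v_rel·d = (-8)·(-6) + (8)·(14) = 160
128·t² − 320·t + 63 = 0  ⇒  m = 160² − 128·63 = 17536
m = 17536 > 0,  v_rel·d = 160 > 0  ⇒  inside

inside=yes margin=17536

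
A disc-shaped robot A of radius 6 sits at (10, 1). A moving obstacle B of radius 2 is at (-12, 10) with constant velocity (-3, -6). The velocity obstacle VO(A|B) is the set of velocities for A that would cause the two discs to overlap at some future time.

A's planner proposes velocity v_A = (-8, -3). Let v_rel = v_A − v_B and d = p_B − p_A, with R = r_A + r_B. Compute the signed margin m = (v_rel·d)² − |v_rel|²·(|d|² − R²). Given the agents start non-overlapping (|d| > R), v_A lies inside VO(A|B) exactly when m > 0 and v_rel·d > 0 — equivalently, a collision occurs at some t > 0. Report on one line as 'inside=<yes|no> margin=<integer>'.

d = (-22, 9),  |d|² = 565;  R = 6+2 = 8,  c = 565−8² = 501
v_rel = (-5, 3),  |v_rel|² = 34;  v_rel·d = (-5)·(-22) + (3)·(9) = 137
34·t² − 274·t + 501 = 0  ⇒  m = 137² − 34·501 = 1735
m = 1735 > 0,  v_rel·d = 137 > 0  ⇒  inside

inside=yes margin=1735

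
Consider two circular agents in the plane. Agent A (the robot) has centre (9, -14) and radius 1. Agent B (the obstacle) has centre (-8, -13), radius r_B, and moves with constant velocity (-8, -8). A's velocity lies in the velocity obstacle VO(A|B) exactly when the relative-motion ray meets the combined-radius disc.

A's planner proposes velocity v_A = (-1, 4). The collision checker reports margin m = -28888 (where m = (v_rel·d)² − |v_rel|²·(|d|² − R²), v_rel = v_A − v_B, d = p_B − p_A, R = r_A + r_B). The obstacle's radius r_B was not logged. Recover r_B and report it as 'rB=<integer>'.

m = -28888
d = (-17, 1);  v_rel = (7, 12),  |v_rel|² = 193
v_rel×d = (7)·(1) − (12)·(-17) = 211
since m = R²·193 − 211²:  R² = (44521 + -28888) / 193 = 81
R = √81 = 9  ⇒  r_B = 9 − 1 = 8

rB=8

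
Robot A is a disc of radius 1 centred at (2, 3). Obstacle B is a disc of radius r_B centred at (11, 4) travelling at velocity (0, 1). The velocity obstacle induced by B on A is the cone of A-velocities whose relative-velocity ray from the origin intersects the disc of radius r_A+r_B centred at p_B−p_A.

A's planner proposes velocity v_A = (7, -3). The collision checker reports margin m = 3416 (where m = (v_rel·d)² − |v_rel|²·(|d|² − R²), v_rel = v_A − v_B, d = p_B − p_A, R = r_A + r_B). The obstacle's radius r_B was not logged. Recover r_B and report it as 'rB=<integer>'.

m = 3416
d = (9, 1);  v_rel = (7, -4),  |v_rel|² = 65
v_rel×d = (7)·(1) − (-4)·(9) = 43
since m = R²·65 − 43²:  R² = (1849 + 3416) / 65 = 81
R = √81 = 9  ⇒  r_B = 9 − 1 = 8

rB=8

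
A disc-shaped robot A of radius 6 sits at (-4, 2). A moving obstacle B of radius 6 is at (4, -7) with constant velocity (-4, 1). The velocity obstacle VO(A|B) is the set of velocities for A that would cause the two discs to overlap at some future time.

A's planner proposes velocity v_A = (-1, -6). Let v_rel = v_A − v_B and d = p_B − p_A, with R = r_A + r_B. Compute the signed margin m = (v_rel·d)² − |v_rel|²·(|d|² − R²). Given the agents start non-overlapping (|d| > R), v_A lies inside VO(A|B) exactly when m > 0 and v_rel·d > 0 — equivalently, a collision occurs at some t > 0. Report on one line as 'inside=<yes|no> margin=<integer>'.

d = (8, -9),  |d|² = 145;  R = 6+6 = 12,  c = 145−12² = 1
v_rel = (3, -7),  |v_rel|² = 58;  v_rel·d = (3)·(8) + (-7)·(-9) = 87
58·t² − 174·t + 1 = 0  ⇒  m = 87² − 58·1 = 7511
m = 7511 > 0,  v_rel·d = 87 > 0  ⇒  inside

inside=yes margin=7511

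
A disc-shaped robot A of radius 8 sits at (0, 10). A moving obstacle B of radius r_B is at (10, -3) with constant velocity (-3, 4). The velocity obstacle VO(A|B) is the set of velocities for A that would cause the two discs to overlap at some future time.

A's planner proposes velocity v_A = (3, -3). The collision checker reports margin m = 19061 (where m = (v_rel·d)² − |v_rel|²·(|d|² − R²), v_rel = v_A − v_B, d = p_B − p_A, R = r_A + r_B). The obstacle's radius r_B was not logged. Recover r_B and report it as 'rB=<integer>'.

m = 19061
d = (10, -13);  v_rel = (6, -7),  |v_rel|² = 85
v_rel×d = (6)·(-13) − (-7)·(10) = -8
since m = R²·85 − (-8)²:  R² = (64 + 19061) / 85 = 225
R = √225 = 15  ⇒  r_B = 15 − 8 = 7

rB=7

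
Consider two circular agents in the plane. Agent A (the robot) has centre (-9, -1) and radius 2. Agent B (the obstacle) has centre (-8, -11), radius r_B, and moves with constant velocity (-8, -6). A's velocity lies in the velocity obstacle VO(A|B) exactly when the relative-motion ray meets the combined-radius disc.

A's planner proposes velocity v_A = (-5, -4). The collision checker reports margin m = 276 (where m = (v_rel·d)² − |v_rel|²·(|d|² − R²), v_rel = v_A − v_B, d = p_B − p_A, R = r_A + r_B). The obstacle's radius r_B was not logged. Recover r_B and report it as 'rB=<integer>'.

m = 276
d = (1, -10);  v_rel = (3, 2),  |v_rel|² = 13
v_rel×d = (3)·(-10) − (2)·(1) = -32
since m = R²·13 − (-32)²:  R² = (1024 + 276) / 13 = 100
R = √100 = 10  ⇒  r_B = 10 − 2 = 8

rB=8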